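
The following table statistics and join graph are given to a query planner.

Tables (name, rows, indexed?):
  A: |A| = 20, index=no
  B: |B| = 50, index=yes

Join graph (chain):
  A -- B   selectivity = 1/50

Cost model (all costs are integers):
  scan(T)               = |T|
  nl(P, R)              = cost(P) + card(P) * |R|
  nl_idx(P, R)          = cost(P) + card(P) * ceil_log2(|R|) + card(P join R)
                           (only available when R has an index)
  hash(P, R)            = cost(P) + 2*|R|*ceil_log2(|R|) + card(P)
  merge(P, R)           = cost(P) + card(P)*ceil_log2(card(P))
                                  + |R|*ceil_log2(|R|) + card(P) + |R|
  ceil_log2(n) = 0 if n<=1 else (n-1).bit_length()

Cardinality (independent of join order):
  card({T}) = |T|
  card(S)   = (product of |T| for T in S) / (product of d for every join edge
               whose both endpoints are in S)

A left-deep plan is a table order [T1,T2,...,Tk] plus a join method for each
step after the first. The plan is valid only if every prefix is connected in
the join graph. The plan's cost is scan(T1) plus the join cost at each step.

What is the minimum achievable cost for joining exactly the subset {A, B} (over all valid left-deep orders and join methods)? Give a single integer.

Selinger DP over subsets of {A,B}:
  {A}: scan cost=20, card=20
  {B}: scan cost=50, card=50
  {AB}: card=20; try (B,nl_idx)→160, (A,hash)→300, (B,merge)→490, (A,merge)→520, (B,hash)→640, (B,nl)→1020 …(+1); best=160 via (B,nl_idx)

160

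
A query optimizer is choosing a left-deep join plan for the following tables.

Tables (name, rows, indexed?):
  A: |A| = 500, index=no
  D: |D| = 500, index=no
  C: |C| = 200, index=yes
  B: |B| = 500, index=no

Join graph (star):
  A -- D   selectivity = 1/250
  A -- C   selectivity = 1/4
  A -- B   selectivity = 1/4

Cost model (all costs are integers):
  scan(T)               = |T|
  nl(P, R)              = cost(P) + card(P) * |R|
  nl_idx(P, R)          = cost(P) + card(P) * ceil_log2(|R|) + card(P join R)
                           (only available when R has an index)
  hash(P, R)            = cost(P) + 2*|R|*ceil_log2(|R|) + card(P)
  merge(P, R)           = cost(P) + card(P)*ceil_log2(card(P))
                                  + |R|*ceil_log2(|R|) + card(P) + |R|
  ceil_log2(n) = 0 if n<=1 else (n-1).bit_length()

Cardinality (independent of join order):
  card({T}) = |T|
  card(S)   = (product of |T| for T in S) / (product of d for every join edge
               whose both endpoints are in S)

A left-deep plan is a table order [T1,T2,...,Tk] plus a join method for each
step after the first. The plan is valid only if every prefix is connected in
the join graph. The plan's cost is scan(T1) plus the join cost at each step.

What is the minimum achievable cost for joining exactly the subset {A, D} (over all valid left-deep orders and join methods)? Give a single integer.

10000

Selinger DP over subsets of {A,D}:
  {A}: scan cost=500, card=500
  {D}: scan cost=500, card=500
  {AD}: card=1000; try (D,hash)→10000, (A,hash)→10000, (D,merge)→10500, (A,merge)→10500, (D,nl)→250500, (A,nl)→250500; best=10000 via (D,hash)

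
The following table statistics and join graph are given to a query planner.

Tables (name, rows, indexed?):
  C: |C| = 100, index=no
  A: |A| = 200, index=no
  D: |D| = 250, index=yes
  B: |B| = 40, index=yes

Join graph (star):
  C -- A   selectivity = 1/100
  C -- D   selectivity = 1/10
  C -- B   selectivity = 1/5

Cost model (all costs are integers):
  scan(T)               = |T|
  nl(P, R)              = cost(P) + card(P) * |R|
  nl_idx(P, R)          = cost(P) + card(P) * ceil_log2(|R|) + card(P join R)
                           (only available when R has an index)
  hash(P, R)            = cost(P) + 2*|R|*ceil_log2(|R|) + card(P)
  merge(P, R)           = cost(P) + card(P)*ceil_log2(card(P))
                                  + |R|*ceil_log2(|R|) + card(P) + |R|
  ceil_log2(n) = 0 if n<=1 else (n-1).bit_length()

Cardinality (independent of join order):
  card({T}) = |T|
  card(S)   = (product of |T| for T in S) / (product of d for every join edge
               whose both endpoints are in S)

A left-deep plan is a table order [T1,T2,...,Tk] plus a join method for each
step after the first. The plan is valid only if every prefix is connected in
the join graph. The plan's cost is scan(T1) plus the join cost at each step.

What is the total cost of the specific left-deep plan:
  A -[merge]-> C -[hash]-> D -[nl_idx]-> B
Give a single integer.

77000

step 1: scan A: cost=200, card=200
step 2: join C via merge
    card(P join C) = 200*100/(100) = 200
    cost = 200 + 200*8 + 100*7 + 200 + 100 = 2800
step 3: join D via hash
    card(P join D) = 200*250/(10) = 5000
    cost = 2800 + 2*250*8 + 200 = 7000
step 4: join B via nl_idx
    card(P join B) = 5000*40/(5) = 40000
    cost = 7000 + 5000*6 + 40000 = 77000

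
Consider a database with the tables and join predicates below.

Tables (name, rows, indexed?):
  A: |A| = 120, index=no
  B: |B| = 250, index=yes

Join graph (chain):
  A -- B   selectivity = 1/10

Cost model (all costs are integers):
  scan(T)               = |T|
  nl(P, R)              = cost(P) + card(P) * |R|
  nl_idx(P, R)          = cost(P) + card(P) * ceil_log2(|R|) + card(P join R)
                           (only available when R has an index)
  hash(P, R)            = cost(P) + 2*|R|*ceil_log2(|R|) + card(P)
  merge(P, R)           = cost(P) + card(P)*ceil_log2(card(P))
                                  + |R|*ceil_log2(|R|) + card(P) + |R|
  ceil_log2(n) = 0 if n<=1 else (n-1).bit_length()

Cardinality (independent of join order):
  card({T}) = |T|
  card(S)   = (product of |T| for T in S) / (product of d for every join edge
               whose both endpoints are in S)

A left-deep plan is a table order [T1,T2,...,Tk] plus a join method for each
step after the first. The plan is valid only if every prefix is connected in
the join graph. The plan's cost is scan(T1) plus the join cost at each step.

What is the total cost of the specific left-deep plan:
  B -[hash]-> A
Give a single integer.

step 1: scan B: cost=250, card=250
step 2: join A via hash
    card(P join A) = 250*120/(10) = 3000
    cost = 250 + 2*120*7 + 250 = 2180

2180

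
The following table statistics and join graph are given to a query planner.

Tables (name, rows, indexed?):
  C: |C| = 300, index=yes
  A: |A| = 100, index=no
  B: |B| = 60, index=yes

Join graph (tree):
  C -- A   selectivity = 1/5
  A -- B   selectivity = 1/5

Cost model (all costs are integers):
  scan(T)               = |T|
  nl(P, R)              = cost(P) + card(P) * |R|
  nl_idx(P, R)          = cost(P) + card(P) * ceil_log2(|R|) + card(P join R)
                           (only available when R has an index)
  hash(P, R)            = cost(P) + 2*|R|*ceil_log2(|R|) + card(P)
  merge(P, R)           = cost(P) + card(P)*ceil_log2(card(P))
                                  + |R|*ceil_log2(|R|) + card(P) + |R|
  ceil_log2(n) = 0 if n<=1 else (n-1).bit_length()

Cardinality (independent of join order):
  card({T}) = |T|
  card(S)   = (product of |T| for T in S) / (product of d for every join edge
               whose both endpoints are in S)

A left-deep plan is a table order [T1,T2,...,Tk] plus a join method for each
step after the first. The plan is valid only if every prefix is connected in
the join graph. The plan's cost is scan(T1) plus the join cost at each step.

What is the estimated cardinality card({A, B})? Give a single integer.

1200

Tables in S: A(100), B(60)
Edges inside S: A-B(d=5)
numerator = 100 * 60 = 6000
denominator = 5 = 5
card(S) = 6000 / 5 = 1200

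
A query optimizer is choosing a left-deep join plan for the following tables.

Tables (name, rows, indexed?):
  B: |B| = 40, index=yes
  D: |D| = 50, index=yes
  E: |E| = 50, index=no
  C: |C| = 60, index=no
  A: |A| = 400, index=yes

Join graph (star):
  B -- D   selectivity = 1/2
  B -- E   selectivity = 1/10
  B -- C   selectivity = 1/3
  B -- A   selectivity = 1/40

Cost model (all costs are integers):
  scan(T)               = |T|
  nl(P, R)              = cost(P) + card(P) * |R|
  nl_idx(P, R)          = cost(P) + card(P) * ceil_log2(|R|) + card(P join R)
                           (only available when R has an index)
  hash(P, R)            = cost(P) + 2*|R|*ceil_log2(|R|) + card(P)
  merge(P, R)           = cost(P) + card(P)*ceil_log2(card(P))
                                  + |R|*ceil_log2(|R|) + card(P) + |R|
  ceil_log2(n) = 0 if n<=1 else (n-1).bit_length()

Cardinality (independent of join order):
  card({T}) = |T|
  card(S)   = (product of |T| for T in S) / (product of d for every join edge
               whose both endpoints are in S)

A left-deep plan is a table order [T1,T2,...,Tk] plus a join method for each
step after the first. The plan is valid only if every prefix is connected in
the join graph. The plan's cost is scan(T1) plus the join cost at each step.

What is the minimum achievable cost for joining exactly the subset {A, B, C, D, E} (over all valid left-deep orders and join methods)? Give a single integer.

Selinger DP over subsets of {A,B,C,D,E}:
  {B}: scan cost=40, card=40
  {D}: scan cost=50, card=50
  {E}: scan cost=50, card=50
  {C}: scan cost=60, card=60
  {A}: scan cost=400, card=400
  {BD}: card=1000; try (B,hash)→580, (D,merge)→670, (D,hash)→680, (B,merge)→680, (D,nl_idx)→1280, (B,nl_idx)→1350 …(+2); best=580 via (B,hash)
  {BE}: card=200; try (B,nl_idx)→550, (B,hash)→580, (E,merge)→670, (E,hash)→680, (B,merge)→680, (E,nl)→2040 …(+1); best=550 via (B,nl_idx)
  {BC}: card=800; try (B,hash)→600, (C,merge)→740, (B,merge)→760, (C,hash)→800, (B,nl_idx)→1220, (C,nl)→2440 …(+1); best=600 via (B,hash)
  {AB}: card=400; try (A,nl_idx)→800, (B,hash)→1280, (B,nl_idx)→3200, (A,merge)→4320, (B,merge)→4680, (A,hash)→7280 …(+2); best=800 via (A,nl_idx)
  {BDE}: card=5000; try (D,hash)→1350, (E,hash)→2180, (D,merge)→2700, (D,nl_idx)→6750, (D,nl)→10550, (E,merge)→11930 …(+1); best=1350 via (D,hash)
  {BCD}: card=20000; try (D,hash)→2000, (C,hash)→2300, (D,merge)→9750, (C,merge)→12000, (D,nl_idx)→25400, (D,nl)→40600 …(+1); best=2000 via (D,hash)
  {ABD}: card=10000; try (D,hash)→1800, (D,merge)→5150, (A,hash)→8780, (D,nl_idx)→13200, (A,merge)→15580, (A,nl_idx)→19580 …(+2); best=1800 via (D,hash)
  {BCE}: card=4000; try (C,hash)→1470, (E,hash)→2000, (C,merge)→2770, (E,merge)→9750, (C,nl)→12550, (E,nl)→40600; best=1470 via (C,hash)
  {ABE}: card=2000; try (E,hash)→1800, (A,nl_idx)→4350, (E,merge)→5150, (A,merge)→6350, (A,hash)→7950, (E,nl)→20800 …(+1); best=1800 via (E,hash)
  {ABC}: card=8000; try (C,hash)→1920, (C,merge)→5220, (A,hash)→8600, (A,merge)→13400, (A,nl_idx)→15800, (C,nl)→24800 …(+1); best=1920 via (C,hash)
  {BCDE}: card=100000; try (D,hash)→6070, (C,hash)→7070, (E,hash)→22600, (D,merge)→53820, (C,merge)→71770, (D,nl_idx)→125470 …(+4); best=6070 via (D,hash)
  {ABDE}: card=50000; try (D,hash)→4400, (E,hash)→12400, (A,hash)→13550, (D,merge)→26150, (D,nl_idx)→63800, (A,merge)→75350 …(+5); best=4400 via (D,hash)
  {ABCD}: card=200000; try (D,hash)→10520, (C,hash)→12520, (A,hash)→29200, (D,merge)→114270, (C,merge)→152220, (D,nl_idx)→249920 …(+5); best=10520 via (D,hash)
  {ABCE}: card=40000; try (C,hash)→4520, (E,hash)→10520, (A,hash)→12670, (C,merge)→26220, (A,merge)→57470, (A,nl_idx)→77470 …(+4); best=4520 via (C,hash)
  {ABCDE}: card=1000000; try (D,hash)→45120, (C,hash)→55120, (A,hash)→113270, (E,hash)→211120, (D,merge)→684870, (C,merge)→854820 …(+8); best=45120 via (D,hash)

45120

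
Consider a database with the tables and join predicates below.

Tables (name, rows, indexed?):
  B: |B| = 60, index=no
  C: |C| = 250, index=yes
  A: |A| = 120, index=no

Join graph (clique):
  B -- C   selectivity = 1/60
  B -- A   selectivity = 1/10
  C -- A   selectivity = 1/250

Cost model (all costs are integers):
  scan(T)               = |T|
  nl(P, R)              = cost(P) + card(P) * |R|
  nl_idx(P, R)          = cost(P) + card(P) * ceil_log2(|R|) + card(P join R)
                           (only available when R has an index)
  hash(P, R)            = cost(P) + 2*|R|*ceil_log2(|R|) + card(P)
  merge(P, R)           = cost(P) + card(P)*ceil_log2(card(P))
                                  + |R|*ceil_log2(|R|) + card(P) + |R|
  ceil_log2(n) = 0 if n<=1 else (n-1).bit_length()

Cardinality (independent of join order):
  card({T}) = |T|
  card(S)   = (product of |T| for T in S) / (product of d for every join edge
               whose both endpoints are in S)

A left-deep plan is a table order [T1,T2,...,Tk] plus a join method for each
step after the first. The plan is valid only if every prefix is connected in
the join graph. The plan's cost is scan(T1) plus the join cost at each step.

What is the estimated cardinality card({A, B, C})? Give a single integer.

12

Tables in S: A(120), B(60), C(250)
Edges inside S: B-C(d=60), B-A(d=10), C-A(d=250)
numerator = 120 * 60 * 250 = 1800000
denominator = 60 * 10 * 250 = 150000
card(S) = 1800000 / 150000 = 12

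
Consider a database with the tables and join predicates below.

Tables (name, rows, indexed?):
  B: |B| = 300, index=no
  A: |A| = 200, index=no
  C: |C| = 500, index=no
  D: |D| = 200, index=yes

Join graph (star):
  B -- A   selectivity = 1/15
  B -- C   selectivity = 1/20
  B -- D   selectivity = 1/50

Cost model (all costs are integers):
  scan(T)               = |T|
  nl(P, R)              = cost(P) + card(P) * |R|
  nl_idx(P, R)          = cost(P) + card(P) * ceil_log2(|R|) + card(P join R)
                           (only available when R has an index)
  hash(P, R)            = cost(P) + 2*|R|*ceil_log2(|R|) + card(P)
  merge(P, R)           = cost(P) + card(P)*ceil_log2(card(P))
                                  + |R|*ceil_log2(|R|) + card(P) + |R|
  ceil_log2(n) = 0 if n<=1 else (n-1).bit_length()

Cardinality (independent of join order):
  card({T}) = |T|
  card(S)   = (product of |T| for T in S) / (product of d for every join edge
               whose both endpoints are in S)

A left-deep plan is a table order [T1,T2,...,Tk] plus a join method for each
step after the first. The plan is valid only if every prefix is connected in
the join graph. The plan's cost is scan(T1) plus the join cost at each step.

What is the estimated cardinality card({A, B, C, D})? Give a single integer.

400000

Tables in S: A(200), B(300), C(500), D(200)
Edges inside S: B-A(d=15), B-C(d=20), B-D(d=50)
numerator = 200 * 300 * 500 * 200 = 6000000000
denominator = 15 * 20 * 50 = 15000
card(S) = 6000000000 / 15000 = 400000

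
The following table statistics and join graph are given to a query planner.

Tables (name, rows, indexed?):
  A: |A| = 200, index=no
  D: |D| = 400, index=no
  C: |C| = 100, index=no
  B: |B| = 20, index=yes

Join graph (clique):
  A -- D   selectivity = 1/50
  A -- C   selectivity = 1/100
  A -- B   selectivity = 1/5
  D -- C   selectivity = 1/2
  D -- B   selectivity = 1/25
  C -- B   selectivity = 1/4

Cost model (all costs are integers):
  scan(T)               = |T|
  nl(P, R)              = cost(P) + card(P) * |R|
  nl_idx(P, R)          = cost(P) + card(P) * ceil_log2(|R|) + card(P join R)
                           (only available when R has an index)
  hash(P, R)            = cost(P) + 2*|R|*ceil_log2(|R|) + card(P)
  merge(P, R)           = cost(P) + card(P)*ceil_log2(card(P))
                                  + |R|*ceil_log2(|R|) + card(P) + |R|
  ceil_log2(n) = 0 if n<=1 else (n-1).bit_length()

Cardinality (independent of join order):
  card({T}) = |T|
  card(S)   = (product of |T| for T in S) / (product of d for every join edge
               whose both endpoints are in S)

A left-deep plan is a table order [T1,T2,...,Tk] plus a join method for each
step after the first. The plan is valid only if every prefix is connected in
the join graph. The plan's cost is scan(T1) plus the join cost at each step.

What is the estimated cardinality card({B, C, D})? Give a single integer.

Tables in S: B(20), C(100), D(400)
Edges inside S: D-C(d=2), D-B(d=25), C-B(d=4)
numerator = 20 * 100 * 400 = 800000
denominator = 2 * 25 * 4 = 200
card(S) = 800000 / 200 = 4000

4000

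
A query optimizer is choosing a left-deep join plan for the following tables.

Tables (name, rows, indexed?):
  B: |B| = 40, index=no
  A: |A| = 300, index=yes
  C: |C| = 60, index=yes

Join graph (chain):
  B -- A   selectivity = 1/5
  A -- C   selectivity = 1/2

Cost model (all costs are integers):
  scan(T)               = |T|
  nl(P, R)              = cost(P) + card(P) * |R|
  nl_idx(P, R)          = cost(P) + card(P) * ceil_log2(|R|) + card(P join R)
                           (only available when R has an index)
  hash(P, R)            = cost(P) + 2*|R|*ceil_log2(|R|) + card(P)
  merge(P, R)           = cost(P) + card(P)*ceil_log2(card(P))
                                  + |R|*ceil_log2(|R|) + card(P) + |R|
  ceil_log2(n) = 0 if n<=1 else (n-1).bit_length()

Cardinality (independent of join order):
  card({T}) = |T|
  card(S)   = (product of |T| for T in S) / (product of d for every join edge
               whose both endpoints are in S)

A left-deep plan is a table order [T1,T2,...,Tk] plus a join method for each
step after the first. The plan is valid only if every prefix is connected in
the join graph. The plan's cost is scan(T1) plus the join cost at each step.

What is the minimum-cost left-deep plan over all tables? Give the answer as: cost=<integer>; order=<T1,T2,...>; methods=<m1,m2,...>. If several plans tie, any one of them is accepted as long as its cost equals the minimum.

cost=4200; order=A,B,C; methods=hash,hash

Selinger DP (subsets sized 1..n):
  {B}: scan cost=40, card=40
  {A}: scan cost=300, card=300
  {C}: scan cost=60, card=60
  {AB}: card=2400; try (B,hash)→1080, (A,nl_idx)→2800, (A,merge)→3320, (B,merge)→3580, (A,hash)→5480, (A,nl)→12040 …(+1); best=1080 via (B,hash)
  {AC}: card=9000; try (C,hash)→1320, (A,merge)→3480, (C,merge)→3720, (A,hash)→5520, (A,nl_idx)→9600, (C,nl_idx)→11100 …(+2); best=1320 via (C,hash)
  {ABC}: card=72000; try (C,hash)→4200, (B,hash)→10800, (C,merge)→32700, (C,nl_idx)→87480, (B,merge)→136600, (C,nl)→145080 …(+1); best=4200 via (C,hash)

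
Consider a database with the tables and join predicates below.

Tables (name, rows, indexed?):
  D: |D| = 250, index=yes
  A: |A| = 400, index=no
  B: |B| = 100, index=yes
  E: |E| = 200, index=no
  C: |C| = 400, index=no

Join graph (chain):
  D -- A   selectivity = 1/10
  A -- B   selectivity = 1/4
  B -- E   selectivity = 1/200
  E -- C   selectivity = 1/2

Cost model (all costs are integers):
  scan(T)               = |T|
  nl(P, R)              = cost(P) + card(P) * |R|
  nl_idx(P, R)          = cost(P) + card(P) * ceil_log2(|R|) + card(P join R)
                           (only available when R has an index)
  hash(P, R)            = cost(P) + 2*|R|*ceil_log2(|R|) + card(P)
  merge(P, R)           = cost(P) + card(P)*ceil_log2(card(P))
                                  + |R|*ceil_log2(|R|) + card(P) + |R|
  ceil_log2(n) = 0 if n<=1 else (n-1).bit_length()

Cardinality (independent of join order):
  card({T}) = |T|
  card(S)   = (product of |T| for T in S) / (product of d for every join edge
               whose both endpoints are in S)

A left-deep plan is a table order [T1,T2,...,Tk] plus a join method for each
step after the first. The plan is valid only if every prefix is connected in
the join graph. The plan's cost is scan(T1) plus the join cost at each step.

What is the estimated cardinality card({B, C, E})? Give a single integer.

20000

Tables in S: B(100), C(400), E(200)
Edges inside S: B-E(d=200), E-C(d=2)
numerator = 100 * 400 * 200 = 8000000
denominator = 200 * 2 = 400
card(S) = 8000000 / 400 = 20000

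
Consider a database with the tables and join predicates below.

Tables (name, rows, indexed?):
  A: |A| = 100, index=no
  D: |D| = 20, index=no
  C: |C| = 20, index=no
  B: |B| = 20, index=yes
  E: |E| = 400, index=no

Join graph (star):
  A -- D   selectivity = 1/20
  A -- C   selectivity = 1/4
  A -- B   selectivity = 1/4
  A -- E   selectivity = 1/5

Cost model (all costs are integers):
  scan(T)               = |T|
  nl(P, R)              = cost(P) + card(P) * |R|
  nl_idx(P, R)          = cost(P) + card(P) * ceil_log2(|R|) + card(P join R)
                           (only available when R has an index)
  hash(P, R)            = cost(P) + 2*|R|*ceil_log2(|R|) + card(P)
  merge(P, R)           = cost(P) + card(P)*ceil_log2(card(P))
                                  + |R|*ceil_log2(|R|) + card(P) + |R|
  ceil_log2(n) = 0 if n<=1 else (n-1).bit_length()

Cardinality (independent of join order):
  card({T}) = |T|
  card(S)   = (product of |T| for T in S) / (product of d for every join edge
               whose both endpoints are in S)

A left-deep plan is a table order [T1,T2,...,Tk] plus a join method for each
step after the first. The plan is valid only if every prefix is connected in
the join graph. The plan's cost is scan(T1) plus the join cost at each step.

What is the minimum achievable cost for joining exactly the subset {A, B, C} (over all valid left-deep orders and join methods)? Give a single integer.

1100

Selinger DP over subsets of {A,B,C}:
  {A}: scan cost=100, card=100
  {C}: scan cost=20, card=20
  {B}: scan cost=20, card=20
  {AC}: card=500; try (C,hash)→400, (A,merge)→940, (C,merge)→1020, (A,hash)→1440, (A,nl)→2020, (C,nl)→2100; best=400 via (C,hash)
  {AB}: card=500; try (B,hash)→400, (A,merge)→940, (B,merge)→1020, (B,nl_idx)→1100, (A,hash)→1440, (A,nl)→2020 …(+1); best=400 via (B,hash)
  {ABC}: card=2500; try (C,hash)→1100, (B,hash)→1100, (B,nl_idx)→5400, (C,merge)→5520, (B,merge)→5520, (C,nl)→10400 …(+1); best=1100 via (C,hash)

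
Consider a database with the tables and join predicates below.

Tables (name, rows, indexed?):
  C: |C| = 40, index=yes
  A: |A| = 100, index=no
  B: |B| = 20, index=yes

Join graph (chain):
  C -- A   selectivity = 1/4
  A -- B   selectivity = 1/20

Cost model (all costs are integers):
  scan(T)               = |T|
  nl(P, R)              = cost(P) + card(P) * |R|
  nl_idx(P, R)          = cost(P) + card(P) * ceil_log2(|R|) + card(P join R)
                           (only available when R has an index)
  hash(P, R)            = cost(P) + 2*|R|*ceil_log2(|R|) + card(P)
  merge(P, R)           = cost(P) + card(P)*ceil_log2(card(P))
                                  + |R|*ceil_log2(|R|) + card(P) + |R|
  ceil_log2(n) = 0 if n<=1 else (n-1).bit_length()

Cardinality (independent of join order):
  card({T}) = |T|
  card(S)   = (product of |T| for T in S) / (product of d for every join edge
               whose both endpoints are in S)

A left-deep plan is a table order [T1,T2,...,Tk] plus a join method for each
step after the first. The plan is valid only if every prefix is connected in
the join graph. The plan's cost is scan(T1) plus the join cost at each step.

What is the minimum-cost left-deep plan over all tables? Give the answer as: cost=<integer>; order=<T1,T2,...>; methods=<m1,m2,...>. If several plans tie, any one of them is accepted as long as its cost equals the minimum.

cost=980; order=A,B,C; methods=hash,hash

Selinger DP (subsets sized 1..n):
  {C}: scan cost=40, card=40
  {A}: scan cost=100, card=100
  {B}: scan cost=20, card=20
  {AC}: card=1000; try (C,hash)→680, (A,merge)→1120, (C,merge)→1180, (A,hash)→1480, (C,nl_idx)→1700, (A,nl)→4040 …(+1); best=680 via (C,hash)
  {AB}: card=100; try (B,hash)→400, (B,nl_idx)→700, (A,merge)→940, (B,merge)→1020, (A,hash)→1440, (A,nl)→2020 …(+1); best=400 via (B,hash)
  {ABC}: card=1000; try (C,hash)→980, (C,merge)→1480, (B,hash)→1880, (C,nl_idx)→2000, (C,nl)→4400, (B,nl_idx)→6680 …(+2); best=980 via (C,hash)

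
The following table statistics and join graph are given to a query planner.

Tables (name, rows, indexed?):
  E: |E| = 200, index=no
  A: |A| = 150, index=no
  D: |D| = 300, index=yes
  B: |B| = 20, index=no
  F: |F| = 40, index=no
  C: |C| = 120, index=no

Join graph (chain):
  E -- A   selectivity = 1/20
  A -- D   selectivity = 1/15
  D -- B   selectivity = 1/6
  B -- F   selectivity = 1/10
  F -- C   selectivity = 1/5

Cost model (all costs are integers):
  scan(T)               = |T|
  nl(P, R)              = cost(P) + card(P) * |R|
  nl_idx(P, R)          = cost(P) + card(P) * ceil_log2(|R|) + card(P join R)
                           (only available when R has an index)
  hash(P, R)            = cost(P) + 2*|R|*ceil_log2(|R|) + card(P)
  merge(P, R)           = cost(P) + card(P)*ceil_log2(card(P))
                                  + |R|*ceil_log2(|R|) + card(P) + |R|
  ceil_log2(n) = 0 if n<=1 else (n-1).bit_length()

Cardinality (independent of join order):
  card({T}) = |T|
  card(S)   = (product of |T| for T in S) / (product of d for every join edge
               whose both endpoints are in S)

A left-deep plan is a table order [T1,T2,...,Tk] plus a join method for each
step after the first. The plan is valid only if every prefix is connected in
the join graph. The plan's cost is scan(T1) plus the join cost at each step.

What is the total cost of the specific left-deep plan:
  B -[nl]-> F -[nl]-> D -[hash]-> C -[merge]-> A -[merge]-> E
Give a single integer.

21921650

step 1: scan B: cost=20, card=20
step 2: join F via nl
    card(P join F) = 20*40/(10) = 80
    cost = 20 + 20*40 = 820
step 3: join D via nl
    card(P join D) = 80*300/(6) = 4000
    cost = 820 + 80*300 = 24820
step 4: join C via hash
    card(P join C) = 4000*120/(5) = 96000
    cost = 24820 + 2*120*7 + 4000 = 30500
step 5: join A via merge
    card(P join A) = 96000*150/(15) = 960000
    cost = 30500 + 96000*17 + 150*8 + 96000 + 150 = 1759850
step 6: join E via merge
    card(P join E) = 960000*200/(20) = 9600000
    cost = 1759850 + 960000*20 + 200*8 + 960000 + 200 = 21921650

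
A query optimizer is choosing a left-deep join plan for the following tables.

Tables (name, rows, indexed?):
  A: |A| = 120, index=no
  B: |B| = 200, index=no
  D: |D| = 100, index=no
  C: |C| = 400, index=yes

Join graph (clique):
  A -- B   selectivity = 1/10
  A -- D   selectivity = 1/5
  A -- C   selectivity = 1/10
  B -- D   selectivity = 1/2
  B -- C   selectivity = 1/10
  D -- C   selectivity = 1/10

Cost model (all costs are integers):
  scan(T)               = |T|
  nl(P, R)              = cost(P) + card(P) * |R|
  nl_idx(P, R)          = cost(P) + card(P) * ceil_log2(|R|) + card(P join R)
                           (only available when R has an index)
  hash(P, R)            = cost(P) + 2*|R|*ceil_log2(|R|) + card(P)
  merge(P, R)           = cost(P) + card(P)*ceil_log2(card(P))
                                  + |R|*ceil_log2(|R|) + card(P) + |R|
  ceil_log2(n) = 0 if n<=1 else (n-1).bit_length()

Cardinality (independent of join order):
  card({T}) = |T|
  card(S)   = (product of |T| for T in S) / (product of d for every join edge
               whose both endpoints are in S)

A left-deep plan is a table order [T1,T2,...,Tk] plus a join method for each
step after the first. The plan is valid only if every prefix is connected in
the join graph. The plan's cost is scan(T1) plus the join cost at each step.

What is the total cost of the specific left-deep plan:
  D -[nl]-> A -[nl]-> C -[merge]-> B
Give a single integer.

1117900

step 1: scan D: cost=100, card=100
step 2: join A via nl
    card(P join A) = 100*120/(5) = 2400
    cost = 100 + 100*120 = 12100
step 3: join C via nl
    card(P join C) = 2400*400/(10*10) = 9600
    cost = 12100 + 2400*400 = 972100
step 4: join B via merge
    card(P join B) = 9600*200/(10*2*10) = 9600
    cost = 972100 + 9600*14 + 200*8 + 9600 + 200 = 1117900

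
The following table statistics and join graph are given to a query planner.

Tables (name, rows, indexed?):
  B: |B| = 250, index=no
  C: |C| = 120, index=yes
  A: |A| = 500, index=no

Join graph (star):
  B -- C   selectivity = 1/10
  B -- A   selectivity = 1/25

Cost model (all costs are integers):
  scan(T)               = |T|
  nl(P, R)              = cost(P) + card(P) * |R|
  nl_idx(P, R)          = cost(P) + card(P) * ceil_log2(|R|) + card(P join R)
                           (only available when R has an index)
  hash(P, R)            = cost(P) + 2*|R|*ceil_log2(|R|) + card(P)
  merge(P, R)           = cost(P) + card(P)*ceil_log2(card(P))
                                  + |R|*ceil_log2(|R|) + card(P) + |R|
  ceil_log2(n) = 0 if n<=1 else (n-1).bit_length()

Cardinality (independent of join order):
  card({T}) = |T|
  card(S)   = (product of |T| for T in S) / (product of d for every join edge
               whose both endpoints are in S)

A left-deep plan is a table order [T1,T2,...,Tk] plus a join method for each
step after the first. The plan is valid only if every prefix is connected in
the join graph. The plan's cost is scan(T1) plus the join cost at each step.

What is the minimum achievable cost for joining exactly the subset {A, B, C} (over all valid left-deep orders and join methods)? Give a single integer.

11680

Selinger DP over subsets of {A,B,C}:
  {B}: scan cost=250, card=250
  {C}: scan cost=120, card=120
  {A}: scan cost=500, card=500
  {BC}: card=3000; try (C,hash)→2180, (B,merge)→3330, (C,merge)→3460, (B,hash)→4240, (C,nl_idx)→5000, (B,nl)→30120 …(+1); best=2180 via (C,hash)
  {AB}: card=5000; try (B,hash)→5000, (A,merge)→7500, (B,merge)→7750, (A,hash)→9500, (A,nl)→125250, (B,nl)→125500; best=5000 via (B,hash)
  {ABC}: card=60000; try (C,hash)→11680, (A,hash)→14180, (A,merge)→46180, (C,merge)→75960, (C,nl_idx)→100000, (C,nl)→605000 …(+1); best=11680 via (C,hash)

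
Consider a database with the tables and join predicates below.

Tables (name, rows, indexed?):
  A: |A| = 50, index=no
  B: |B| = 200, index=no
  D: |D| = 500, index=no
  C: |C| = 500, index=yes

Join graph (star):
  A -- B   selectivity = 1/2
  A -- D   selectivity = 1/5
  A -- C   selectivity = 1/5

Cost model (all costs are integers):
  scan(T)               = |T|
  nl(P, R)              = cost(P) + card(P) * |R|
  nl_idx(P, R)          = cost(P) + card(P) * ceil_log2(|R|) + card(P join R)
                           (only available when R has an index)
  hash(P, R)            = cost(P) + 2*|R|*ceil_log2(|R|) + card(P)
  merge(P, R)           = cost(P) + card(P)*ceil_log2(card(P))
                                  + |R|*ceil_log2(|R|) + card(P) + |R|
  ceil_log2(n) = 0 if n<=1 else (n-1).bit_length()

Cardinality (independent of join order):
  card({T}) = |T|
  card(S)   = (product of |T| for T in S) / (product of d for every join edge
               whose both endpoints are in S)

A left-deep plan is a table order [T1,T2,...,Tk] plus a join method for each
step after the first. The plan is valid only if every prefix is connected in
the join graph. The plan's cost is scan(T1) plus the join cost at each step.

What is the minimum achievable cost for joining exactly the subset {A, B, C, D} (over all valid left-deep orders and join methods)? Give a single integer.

Selinger DP over subsets of {A,B,C,D}:
  {A}: scan cost=50, card=50
  {B}: scan cost=200, card=200
  {D}: scan cost=500, card=500
  {C}: scan cost=500, card=500
  {AB}: card=5000; try (A,hash)→1000, (B,merge)→2200, (A,merge)→2350, (B,hash)→3300, (B,nl)→10050, (A,nl)→10200; best=1000 via (A,hash)
  {AD}: card=5000; try (A,hash)→1600, (D,merge)→5400, (A,merge)→5850, (D,hash)→9100, (D,nl)→25050, (A,nl)→25500; best=1600 via (A,hash)
  {AC}: card=5000; try (A,hash)→1600, (C,merge)→5400, (C,nl_idx)→5500, (A,merge)→5850, (C,hash)→9100, (C,nl)→25050 …(+1); best=1600 via (A,hash)
  {ABD}: card=500000; try (B,hash)→9800, (D,hash)→15000, (B,merge)→73400, (D,merge)→76000, (B,nl)→1001600, (D,nl)→2501000; best=9800 via (B,hash)
  {ABC}: card=500000; try (B,hash)→9800, (C,hash)→15000, (B,merge)→73400, (C,merge)→76000, (C,nl_idx)→546000, (B,nl)→1001600 …(+1); best=9800 via (B,hash)
  {ACD}: card=500000; try (D,hash)→15600, (C,hash)→15600, (D,merge)→76600, (C,merge)→76600, (C,nl_idx)→546600, (D,nl)→2501600 …(+1); best=15600 via (D,hash)
  {ABCD}: card=50000000; try (D,hash)→518800, (C,hash)→518800, (B,hash)→518800, (D,merge)→10014800, (C,merge)→10014800, (B,merge)→10017400 …(+4); best=518800 via (D,hash)

518800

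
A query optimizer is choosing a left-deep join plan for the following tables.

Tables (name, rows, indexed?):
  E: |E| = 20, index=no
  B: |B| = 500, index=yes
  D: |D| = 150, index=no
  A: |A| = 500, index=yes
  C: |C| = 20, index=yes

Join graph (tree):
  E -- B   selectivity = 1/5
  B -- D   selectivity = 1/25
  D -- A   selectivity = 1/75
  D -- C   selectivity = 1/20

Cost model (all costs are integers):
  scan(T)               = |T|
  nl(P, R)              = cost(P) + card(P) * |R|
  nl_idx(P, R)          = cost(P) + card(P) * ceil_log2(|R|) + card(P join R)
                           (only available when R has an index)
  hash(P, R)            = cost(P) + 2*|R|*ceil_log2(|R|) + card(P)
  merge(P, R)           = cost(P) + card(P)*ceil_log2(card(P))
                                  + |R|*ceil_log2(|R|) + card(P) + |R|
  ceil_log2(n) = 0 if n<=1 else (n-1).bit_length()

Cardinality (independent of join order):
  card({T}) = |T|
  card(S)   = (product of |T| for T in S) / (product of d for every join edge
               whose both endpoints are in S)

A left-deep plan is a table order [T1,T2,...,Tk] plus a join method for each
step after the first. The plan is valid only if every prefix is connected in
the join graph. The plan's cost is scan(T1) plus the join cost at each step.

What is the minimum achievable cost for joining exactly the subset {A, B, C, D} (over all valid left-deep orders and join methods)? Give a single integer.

12850

Selinger DP over subsets of {A,B,C,D}:
  {B}: scan cost=500, card=500
  {D}: scan cost=150, card=150
  {A}: scan cost=500, card=500
  {C}: scan cost=20, card=20
  {BD}: card=3000; try (D,hash)→3400, (B,nl_idx)→4500, (B,merge)→6500, (D,merge)→6850, (B,hash)→9300, (B,nl)→75150 …(+1); best=3400 via (D,hash)
  {AD}: card=1000; try (A,nl_idx)→2500, (D,hash)→3400, (A,merge)→6500, (D,merge)→6850, (A,hash)→9300, (A,nl)→75150 …(+1); best=2500 via (A,nl_idx)
  {CD}: card=150; try (C,hash)→500, (C,nl_idx)→1050, (D,merge)→1490, (C,merge)→1620, (D,hash)→2440, (D,nl)→3020 …(+1); best=500 via (C,hash)
  {ABD}: card=20000; try (B,hash)→12500, (A,hash)→15400, (B,merge)→18500, (B,nl_idx)→31500, (A,merge)→47400, (A,nl_idx)→50400 …(+2); best=12500 via (B,hash)
  {BCD}: card=3000; try (B,nl_idx)→4850, (C,hash)→6600, (B,merge)→6850, (B,hash)→9650, (C,nl_idx)→21400, (C,merge)→42520 …(+2); best=4850 via (B,nl_idx)
  {ACD}: card=1000; try (A,nl_idx)→2850, (C,hash)→3700, (A,merge)→6850, (C,nl_idx)→8500, (A,hash)→9650, (C,merge)→13620 …(+2); best=2850 via (A,nl_idx)
  {ABCD}: card=20000; try (B,hash)→12850, (A,hash)→16850, (B,merge)→18850, (B,nl_idx)→31850, (C,hash)→32700, (A,merge)→48850 …(+6); best=12850 via (B,hash)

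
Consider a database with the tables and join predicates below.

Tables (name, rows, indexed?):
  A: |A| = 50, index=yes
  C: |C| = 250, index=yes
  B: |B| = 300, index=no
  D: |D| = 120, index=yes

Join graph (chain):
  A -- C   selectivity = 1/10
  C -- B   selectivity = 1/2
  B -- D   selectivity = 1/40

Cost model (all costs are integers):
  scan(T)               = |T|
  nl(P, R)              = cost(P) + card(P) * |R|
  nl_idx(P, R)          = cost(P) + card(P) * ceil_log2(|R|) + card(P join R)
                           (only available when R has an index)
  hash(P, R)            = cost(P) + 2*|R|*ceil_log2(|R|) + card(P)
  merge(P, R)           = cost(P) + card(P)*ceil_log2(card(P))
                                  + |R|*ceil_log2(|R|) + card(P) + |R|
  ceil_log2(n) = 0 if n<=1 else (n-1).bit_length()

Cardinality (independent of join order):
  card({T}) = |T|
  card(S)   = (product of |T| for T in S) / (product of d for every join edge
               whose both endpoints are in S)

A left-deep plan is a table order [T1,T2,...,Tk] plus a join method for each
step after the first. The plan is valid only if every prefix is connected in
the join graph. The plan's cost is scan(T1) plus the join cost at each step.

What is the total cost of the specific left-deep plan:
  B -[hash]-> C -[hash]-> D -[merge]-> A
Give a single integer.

step 1: scan B: cost=300, card=300
step 2: join C via hash
    card(P join C) = 300*250/(2) = 37500
    cost = 300 + 2*250*8 + 300 = 4600
step 3: join D via hash
    card(P join D) = 37500*120/(40) = 112500
    cost = 4600 + 2*120*7 + 37500 = 43780
step 4: join A via merge
    card(P join A) = 112500*50/(10) = 562500
    cost = 43780 + 112500*17 + 50*6 + 112500 + 50 = 2069130

2069130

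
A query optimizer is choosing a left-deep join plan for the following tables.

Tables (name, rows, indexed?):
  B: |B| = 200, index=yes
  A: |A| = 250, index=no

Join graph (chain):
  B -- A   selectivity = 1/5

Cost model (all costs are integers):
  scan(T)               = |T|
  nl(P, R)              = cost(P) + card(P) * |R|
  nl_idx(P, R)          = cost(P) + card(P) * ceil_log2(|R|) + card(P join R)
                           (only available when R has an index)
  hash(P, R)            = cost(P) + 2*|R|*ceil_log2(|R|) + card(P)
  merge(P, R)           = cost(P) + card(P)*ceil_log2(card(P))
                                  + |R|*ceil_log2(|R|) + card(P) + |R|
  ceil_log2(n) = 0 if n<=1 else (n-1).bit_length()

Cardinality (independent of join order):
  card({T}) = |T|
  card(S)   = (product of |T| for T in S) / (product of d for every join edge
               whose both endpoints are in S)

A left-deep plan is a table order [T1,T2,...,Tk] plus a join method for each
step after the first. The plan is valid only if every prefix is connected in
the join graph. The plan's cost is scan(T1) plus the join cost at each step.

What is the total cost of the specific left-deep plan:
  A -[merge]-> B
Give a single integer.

step 1: scan A: cost=250, card=250
step 2: join B via merge
    card(P join B) = 250*200/(5) = 10000
    cost = 250 + 250*8 + 200*8 + 250 + 200 = 4300

4300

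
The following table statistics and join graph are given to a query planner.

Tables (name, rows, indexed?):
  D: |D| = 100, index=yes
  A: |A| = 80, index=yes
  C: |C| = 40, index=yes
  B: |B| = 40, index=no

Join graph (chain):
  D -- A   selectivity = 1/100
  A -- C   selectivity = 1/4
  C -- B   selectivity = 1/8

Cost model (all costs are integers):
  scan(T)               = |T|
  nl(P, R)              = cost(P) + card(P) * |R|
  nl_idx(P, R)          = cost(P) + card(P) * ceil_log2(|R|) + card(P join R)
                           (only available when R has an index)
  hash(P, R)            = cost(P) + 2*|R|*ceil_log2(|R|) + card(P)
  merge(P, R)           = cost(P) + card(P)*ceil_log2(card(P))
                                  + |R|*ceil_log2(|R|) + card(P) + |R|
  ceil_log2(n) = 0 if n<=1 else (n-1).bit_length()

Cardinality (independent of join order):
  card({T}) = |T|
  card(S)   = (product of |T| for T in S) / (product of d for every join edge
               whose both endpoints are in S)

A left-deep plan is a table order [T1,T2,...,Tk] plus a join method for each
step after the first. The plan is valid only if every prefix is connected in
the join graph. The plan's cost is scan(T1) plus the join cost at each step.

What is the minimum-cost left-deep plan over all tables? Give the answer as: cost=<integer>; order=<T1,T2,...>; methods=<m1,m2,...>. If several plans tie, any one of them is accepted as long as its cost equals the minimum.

Selinger DP (subsets sized 1..n):
  {D}: scan cost=100, card=100
  {A}: scan cost=80, card=80
  {C}: scan cost=40, card=40
  {B}: scan cost=40, card=40
  {AD}: card=80; try (D,nl_idx)→720, (A,nl_idx)→880, (A,hash)→1320, (D,merge)→1520, (A,merge)→1540, (D,hash)→1560 …(+2); best=720 via (D,nl_idx)
  {AC}: card=800; try (C,hash)→640, (A,merge)→960, (C,merge)→1000, (A,nl_idx)→1120, (A,hash)→1200, (C,nl_idx)→1360 …(+2); best=640 via (C,hash)
  {BC}: card=200; try (C,nl_idx)→480, (C,hash)→560, (B,hash)→560, (C,merge)→600, (B,merge)→600, (C,nl)→1640 …(+1); best=480 via (C,nl_idx)
  {ACD}: card=800; try (C,hash)→1280, (C,merge)→1640, (C,nl_idx)→2000, (D,hash)→2840, (C,nl)→3920, (D,nl_idx)→7040 …(+2); best=1280 via (C,hash)
  {ABC}: card=4000; try (A,hash)→1800, (B,hash)→1920, (A,merge)→2920, (A,nl_idx)→5880, (B,merge)→9720, (A,nl)→16480 …(+1); best=1800 via (A,hash)
  {ABCD}: card=4000; try (B,hash)→2560, (D,hash)→7200, (B,merge)→10360, (B,nl)→33280, (D,nl_idx)→33800, (D,merge)→54600 …(+1); best=2560 via (B,hash)

cost=2560; order=A,D,C,B; methods=nl_idx,hash,hash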